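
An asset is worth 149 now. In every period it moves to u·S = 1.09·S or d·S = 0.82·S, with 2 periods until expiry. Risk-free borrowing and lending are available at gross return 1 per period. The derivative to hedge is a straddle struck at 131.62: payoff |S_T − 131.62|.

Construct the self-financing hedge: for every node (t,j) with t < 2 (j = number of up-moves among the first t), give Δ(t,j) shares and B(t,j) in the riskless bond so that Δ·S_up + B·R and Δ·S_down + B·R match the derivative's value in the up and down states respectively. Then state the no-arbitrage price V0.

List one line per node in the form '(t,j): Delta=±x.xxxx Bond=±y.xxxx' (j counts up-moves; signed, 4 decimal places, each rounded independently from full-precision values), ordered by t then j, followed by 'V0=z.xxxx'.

(0,0): Delta=0.4791 Bond=-47.0242
(1,0): Delta=-0.9057 Bond=122.1675
(1,1): Delta=1.0000 Bond=-131.6200
V0=24.3650

The replicating-portfolio and risk-neutral prices coincide; use p* = (1−0.82)/(1.09−0.82) = 0.6667 for the latter.
Terminal values V(2,·): V(2,0)=31.4324, V(2,1)=1.5562, V(2,2)=45.4069
  t=1,j=0: stock 122.1800 → up 133.1762 (V=1.5562), down 100.1876 (V=31.4324). Price 11.5149; hedge Δ=-0.9057, bond B=122.1675.
  t=1,j=1: stock 162.4100 → up 177.0269 (V=45.4069), down 133.1762 (V=1.5562). Price 30.7900; hedge Δ=1.0000, bond B=-131.6200.
  t=0,j=0: stock 149.0000 → up 162.4100 (V=30.7900), down 122.1800 (V=11.5149). Price 24.3650; hedge Δ=0.4791, bond B=-47.0242.
Each (Δ,B) replicates both successor values, so the strategy is self-financing and V0 is arbitrage-free.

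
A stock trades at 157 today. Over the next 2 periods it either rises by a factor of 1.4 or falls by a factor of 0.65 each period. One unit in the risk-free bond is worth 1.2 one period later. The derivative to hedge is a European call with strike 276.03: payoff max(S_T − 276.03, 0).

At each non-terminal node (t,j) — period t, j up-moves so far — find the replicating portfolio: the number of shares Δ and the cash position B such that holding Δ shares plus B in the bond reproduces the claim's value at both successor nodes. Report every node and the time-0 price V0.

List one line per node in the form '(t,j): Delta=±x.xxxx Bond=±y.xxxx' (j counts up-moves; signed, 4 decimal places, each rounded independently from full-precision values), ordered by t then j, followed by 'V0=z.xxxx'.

(0,0): Delta=0.1645 Bond=-13.9866
(1,0): Delta=0.0000 Bond=0.0000
(1,1): Delta=0.1922 Bond=-22.8872
V0=11.8348

Since d<R<u, set p* = (R−d)/(u−d) = 0.7333; price each node as the discounted p*-expectation of its children.
Payoff layer (t=2): V(2,0)=0.0000, V(2,1)=0.0000, V(2,2)=31.6900
Node (1,0) S=102.0500: V=(p*·0.0000+(1−p*)·0.0000)/1.2=0.0000; Δ=(0.0000−0.0000)/(142.8700−66.3325)=0.0000; B=V−Δ·S=0.0000
Node (1,1) S=219.8000: V=(p*·31.6900+(1−p*)·0.0000)/1.2=19.3661; Δ=(31.6900−0.0000)/(307.7200−142.8700)=0.1922; B=V−Δ·S=-22.8872
Node (0,0) S=157.0000: V=(p*·19.3661+(1−p*)·0.0000)/1.2=11.8348; Δ=(19.3661−0.0000)/(219.8000−102.0500)=0.1645; B=V−Δ·S=-13.9866
Root portfolio cost Δ·157+B reproduces V0=11.8348.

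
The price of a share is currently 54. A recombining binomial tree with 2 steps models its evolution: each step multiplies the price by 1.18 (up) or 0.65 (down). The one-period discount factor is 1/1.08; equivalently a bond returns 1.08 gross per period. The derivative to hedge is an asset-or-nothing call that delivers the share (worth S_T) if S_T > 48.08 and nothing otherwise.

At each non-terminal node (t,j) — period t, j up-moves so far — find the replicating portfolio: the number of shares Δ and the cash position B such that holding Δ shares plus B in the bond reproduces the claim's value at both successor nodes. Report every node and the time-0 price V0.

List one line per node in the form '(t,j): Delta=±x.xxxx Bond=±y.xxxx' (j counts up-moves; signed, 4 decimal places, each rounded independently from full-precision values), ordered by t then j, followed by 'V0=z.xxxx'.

(0,0): Delta=1.9736 Bond=-64.1417
(1,0): Delta=0.0000 Bond=0.0000
(1,1): Delta=2.2264 Bond=-85.3830
V0=42.4322

No-arbitrage ⇒ martingale measure with p* = (R−d)/(u−d) = 0.8113.
Terminal values V(2,·): V(2,0)=0.0000, V(2,1)=0.0000, V(2,2)=75.1896
(1,0): S=35.1000. Δ = (V_up−V_dn)/(S_up−S_dn) = (0.0000−0.0000)/(41.4180−22.8150) = 0.0000. V = [p*·0.0000 + (1−p*)·0.0000]/1.08 = 0.0000. B = V − Δ·S = 0.0000.
(1,1): S=63.7200. Δ = (V_up−V_dn)/(S_up−S_dn) = (75.1896−0.0000)/(75.1896−41.4180) = 2.2264. V = [p*·75.1896 + (1−p*)·0.0000]/1.08 = 56.4842. B = V − Δ·S = -85.3830.
(0,0): S=54.0000. Δ = (V_up−V_dn)/(S_up−S_dn) = (56.4842−0.0000)/(63.7200−35.1000) = 1.9736. V = [p*·56.4842 + (1−p*)·0.0000]/1.08 = 42.4322. B = V − Δ·S = -64.1417.
Check: Δ(0,0)·S0 + B(0,0) = 42.4322 = V0.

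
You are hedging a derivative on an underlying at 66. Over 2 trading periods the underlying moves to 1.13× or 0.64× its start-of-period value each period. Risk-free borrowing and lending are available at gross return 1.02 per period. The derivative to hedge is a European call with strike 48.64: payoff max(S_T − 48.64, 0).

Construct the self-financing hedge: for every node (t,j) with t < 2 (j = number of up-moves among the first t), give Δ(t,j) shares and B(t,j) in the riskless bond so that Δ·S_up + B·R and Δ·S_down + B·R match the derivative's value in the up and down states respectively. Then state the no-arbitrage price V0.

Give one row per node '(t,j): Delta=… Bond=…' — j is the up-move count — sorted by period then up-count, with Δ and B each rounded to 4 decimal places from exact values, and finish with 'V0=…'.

The replicating-portfolio and risk-neutral prices coincide; use p* = (1.02−0.64)/(1.13−0.64) = 0.7755 for the latter.
Terminal payoffs: V(2,0)=0.0000, V(2,1)=0.0000, V(2,2)=35.6354
(1,0): S=42.2400. Δ = (V_up−V_dn)/(S_up−S_dn) = (0.0000−0.0000)/(47.7312−27.0336) = 0.0000. V = [p*·0.0000 + (1−p*)·0.0000]/1.02 = 0.0000. B = V − Δ·S = 0.0000.
(1,1): S=74.5800. Δ = (V_up−V_dn)/(S_up−S_dn) = (35.6354−0.0000)/(84.2754−47.7312) = 0.9751. V = [p*·35.6354 + (1−p*)·0.0000]/1.02 = 27.0937. B = V − Δ·S = -45.6316.
(0,0): S=66.0000. Δ = (V_up−V_dn)/(S_up−S_dn) = (27.0937−0.0000)/(74.5800−42.2400) = 0.8378. V = [p*·27.0937 + (1−p*)·0.0000]/1.02 = 20.5995. B = V − Δ·S = -34.6939.
Root portfolio cost Δ·66+B reproduces V0=20.5995.

(0,0): Delta=0.8378 Bond=-34.6939
(1,0): Delta=0.0000 Bond=0.0000
(1,1): Delta=0.9751 Bond=-45.6316
V0=20.5995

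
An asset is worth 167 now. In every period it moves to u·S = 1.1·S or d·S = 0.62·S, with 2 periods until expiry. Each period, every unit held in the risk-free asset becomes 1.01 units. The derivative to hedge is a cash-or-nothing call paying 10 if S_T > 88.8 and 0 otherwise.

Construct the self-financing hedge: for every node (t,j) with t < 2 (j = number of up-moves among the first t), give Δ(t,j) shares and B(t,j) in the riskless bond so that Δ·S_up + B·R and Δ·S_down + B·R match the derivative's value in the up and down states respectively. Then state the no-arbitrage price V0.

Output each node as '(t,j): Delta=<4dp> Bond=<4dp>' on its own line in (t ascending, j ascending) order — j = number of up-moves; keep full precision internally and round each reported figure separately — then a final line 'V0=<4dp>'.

(0,0): Delta=0.0232 Bond=5.5908
(1,0): Delta=0.2012 Bond=-12.7888
(1,1): Delta=0.0000 Bond=9.9010
V0=9.4583

Under the risk-neutral measure, an up-move has probability p* = (R−d)/(u−d) = 0.8125 and values discount at R = 1.01.
At expiry t=2: V(2,0)=0.0000, V(2,1)=10.0000, V(2,2)=10.0000
Node (1,0) S=103.5400: V=(p*·10.0000+(1−p*)·0.0000)/1.01=8.0446; Δ=(10.0000−0.0000)/(113.8940−64.1948)=0.2012; B=V−Δ·S=-12.7888
Node (1,1) S=183.7000: V=(p*·10.0000+(1−p*)·10.0000)/1.01=9.9010; Δ=(10.0000−10.0000)/(202.0700−113.8940)=0.0000; B=V−Δ·S=9.9010
Node (0,0) S=167.0000: V=(p*·9.9010+(1−p*)·8.0446)/1.01=9.4583; Δ=(9.9010−8.0446)/(183.7000−103.5400)=0.0232; B=V−Δ·S=5.5908
Check: Δ(0,0)·S0 + B(0,0) = 9.4583 = V0.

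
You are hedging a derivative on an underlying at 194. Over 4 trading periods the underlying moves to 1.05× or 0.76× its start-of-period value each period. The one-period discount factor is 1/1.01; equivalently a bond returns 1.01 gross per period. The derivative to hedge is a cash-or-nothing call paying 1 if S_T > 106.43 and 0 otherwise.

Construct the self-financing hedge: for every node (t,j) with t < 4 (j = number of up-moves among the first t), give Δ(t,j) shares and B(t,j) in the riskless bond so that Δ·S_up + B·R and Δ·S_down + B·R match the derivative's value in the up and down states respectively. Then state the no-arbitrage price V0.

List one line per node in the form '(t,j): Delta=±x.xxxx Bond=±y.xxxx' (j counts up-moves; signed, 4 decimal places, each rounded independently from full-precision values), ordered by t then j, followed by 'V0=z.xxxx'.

(0,0): Delta=0.0008 Bond=0.7873
(1,0): Delta=0.0055 Bond=0.1164
(1,1): Delta=0.0003 Bond=0.9037
(2,0): Delta=0.0263 Bond=-2.2147
(2,1): Delta=0.0030 Bond=0.4907
(2,2): Delta=0.0000 Bond=0.9803
(3,0): Delta=0.0000 Bond=0.0000
(3,1): Delta=0.0293 Bond=-2.5947
(3,2): Delta=0.0000 Bond=0.9901
(3,3): Delta=0.0000 Bond=0.9901
V0=0.9519

No-arbitrage ⇒ martingale measure with p* = (R−d)/(u−d) = 0.8621.
Payoff layer (t=4): V(4,0)=0.0000, V(4,1)=0.0000, V(4,2)=1.0000, V(4,3)=1.0000, V(4,4)=1.0000
Node (3,0) S=85.1613: V=(p*·0.0000+(1−p*)·0.0000)/1.01=0.0000; Δ=(0.0000−0.0000)/(89.4194−64.7226)=0.0000; B=V−Δ·S=0.0000
Node (3,1) S=117.6571: V=(p*·1.0000+(1−p*)·0.0000)/1.01=0.8535; Δ=(1.0000−0.0000)/(123.5400−89.4194)=0.0293; B=V−Δ·S=-2.5947
Node (3,2) S=162.5526: V=(p*·1.0000+(1−p*)·1.0000)/1.01=0.9901; Δ=(1.0000−1.0000)/(170.6802−123.5400)=0.0000; B=V−Δ·S=0.9901
Node (3,3) S=224.5793: V=(p*·1.0000+(1−p*)·1.0000)/1.01=0.9901; Δ=(1.0000−1.0000)/(235.8082−170.6802)=0.0000; B=V−Δ·S=0.9901
Node (2,0) S=112.0544: V=(p*·0.8535+(1−p*)·0.0000)/1.01=0.7285; Δ=(0.8535−0.0000)/(117.6571−85.1613)=0.0263; B=V−Δ·S=-2.2147
Node (2,1) S=154.8120: V=(p*·0.9901+(1−p*)·0.8535)/1.01=0.9616; Δ=(0.9901−0.8535)/(162.5526−117.6571)=0.0030; B=V−Δ·S=0.4907
Node (2,2) S=213.8850: V=(p*·0.9901+(1−p*)·0.9901)/1.01=0.9803; Δ=(0.9901−0.9901)/(224.5793−162.5526)=0.0000; B=V−Δ·S=0.9803
Node (1,0) S=147.4400: V=(p*·0.9616+(1−p*)·0.7285)/1.01=0.9203; Δ=(0.9616−0.7285)/(154.8120−112.0544)=0.0055; B=V−Δ·S=0.1164
Node (1,1) S=203.7000: V=(p*·0.9803+(1−p*)·0.9616)/1.01=0.9680; Δ=(0.9803−0.9616)/(213.8850−154.8120)=0.0003; B=V−Δ·S=0.9037
Node (0,0) S=194.0000: V=(p*·0.9680+(1−p*)·0.9203)/1.01=0.9519; Δ=(0.9680−0.9203)/(203.7000−147.4400)=0.0008; B=V−Δ·S=0.7873
Root portfolio cost Δ·194+B reproduces V0=0.9519.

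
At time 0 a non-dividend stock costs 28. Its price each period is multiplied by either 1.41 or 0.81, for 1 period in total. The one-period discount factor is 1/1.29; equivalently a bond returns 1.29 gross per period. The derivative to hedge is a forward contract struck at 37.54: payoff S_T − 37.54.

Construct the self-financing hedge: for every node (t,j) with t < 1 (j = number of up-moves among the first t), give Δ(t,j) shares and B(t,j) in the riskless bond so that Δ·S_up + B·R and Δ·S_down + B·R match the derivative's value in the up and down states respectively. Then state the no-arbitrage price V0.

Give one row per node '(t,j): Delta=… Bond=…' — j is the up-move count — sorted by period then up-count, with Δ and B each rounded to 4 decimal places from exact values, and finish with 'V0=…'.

Under the risk-neutral measure, an up-move has probability p* = (R−d)/(u−d) = 0.8000 and values discount at R = 1.29.
At expiry t=1: V(1,0)=-14.8600, V(1,1)=1.9400
(0,0): S=28.0000. Δ = (V_up−V_dn)/(S_up−S_dn) = (1.9400−-14.8600)/(39.4800−22.6800) = 1.0000. V = [p*·1.9400 + (1−p*)·-14.8600]/1.29 = -1.1008. B = V − Δ·S = -29.1008.
Root portfolio cost Δ·28+B reproduces V0=-1.1008.

(0,0): Delta=1.0000 Bond=-29.1008
V0=-1.1008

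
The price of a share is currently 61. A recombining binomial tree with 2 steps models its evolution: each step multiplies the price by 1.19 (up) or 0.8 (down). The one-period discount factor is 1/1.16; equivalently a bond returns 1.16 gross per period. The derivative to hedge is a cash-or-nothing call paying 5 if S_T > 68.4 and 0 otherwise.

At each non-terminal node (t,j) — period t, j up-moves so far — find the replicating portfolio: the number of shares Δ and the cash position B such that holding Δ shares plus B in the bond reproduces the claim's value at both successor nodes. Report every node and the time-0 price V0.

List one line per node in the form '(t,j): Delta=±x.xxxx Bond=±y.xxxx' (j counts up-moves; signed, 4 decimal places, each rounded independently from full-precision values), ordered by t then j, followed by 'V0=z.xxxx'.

(0,0): Delta=0.1672 Bond=-7.0359
(1,0): Delta=0.0000 Bond=0.0000
(1,1): Delta=0.1766 Bond=-8.8417
V0=3.1661

Risk-neutral probability p* = (R−d)/(u−d) = (1.16−0.8)/(1.19−0.8) = 0.9231.
At expiry t=2: V(2,0)=0.0000, V(2,1)=0.0000, V(2,2)=5.0000
(1,0): S=48.8000. Δ = (V_up−V_dn)/(S_up−S_dn) = (0.0000−0.0000)/(58.0720−39.0400) = 0.0000. V = [p*·0.0000 + (1−p*)·0.0000]/1.16 = 0.0000. B = V − Δ·S = 0.0000.
(1,1): S=72.5900. Δ = (V_up−V_dn)/(S_up−S_dn) = (5.0000−0.0000)/(86.3821−58.0720) = 0.1766. V = [p*·5.0000 + (1−p*)·0.0000]/1.16 = 3.9788. B = V − Δ·S = -8.8417.
(0,0): S=61.0000. Δ = (V_up−V_dn)/(S_up−S_dn) = (3.9788−0.0000)/(72.5900−48.8000) = 0.1672. V = [p*·3.9788 + (1−p*)·0.0000]/1.16 = 3.1661. B = V − Δ·S = -7.0359.
Self-financing check: at every node Δ·S+B equals the discounted successor values.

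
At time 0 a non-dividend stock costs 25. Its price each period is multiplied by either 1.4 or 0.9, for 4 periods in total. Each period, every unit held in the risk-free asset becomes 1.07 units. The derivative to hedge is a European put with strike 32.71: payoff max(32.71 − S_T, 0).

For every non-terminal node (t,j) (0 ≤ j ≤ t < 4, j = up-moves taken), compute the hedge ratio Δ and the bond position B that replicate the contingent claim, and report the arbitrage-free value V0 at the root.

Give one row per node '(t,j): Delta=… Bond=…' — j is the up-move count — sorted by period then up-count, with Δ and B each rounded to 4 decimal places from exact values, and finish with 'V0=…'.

(0,0): Delta=-0.3798 Bond=14.0030
(1,0): Delta=-0.5589 Bond=19.0116
(1,1): Delta=-0.1564 Bond=7.1635
(2,0): Delta=-0.7809 Bond=24.8391
(2,1): Delta=-0.2818 Bond=11.6136
(2,2): Delta=0.0000 Bond=0.0000
(3,0): Delta=-1.0000 Bond=30.5701
(3,1): Delta=-0.5076 Bond=18.8280
(3,2): Delta=0.0000 Bond=0.0000
(3,3): Delta=0.0000 Bond=0.0000
V0=4.5068

Since d<R<u, set p* = (R−d)/(u−d) = 0.3400; price each node as the discounted p*-expectation of its children.
Terminal payoffs: V(4,0)=16.3075, V(4,1)=7.1950, V(4,2)=0.0000, V(4,3)=0.0000, V(4,4)=0.0000
  t=3,j=0: stock 18.2250 → up 25.5150 (V=7.1950), down 16.4025 (V=16.3075). Price 12.3451; hedge Δ=-1.0000, bond B=30.5701.
  t=3,j=1: stock 28.3500 → up 39.6900 (V=0.0000), down 25.5150 (V=7.1950). Price 4.4380; hedge Δ=-0.5076, bond B=18.8280.
  t=3,j=2: stock 44.1000 → up 61.7400 (V=0.0000), down 39.6900 (V=0.0000). Price 0.0000; hedge Δ=0.0000, bond B=0.0000.
  t=3,j=3: stock 68.6000 → up 96.0400 (V=0.0000), down 61.7400 (V=0.0000). Price 0.0000; hedge Δ=0.0000, bond B=0.0000.
  t=2,j=0: stock 20.2500 → up 28.3500 (V=4.4380), down 18.2250 (V=12.3451). Price 9.0249; hedge Δ=-0.7809, bond B=24.8391.
  t=2,j=1: stock 31.5000 → up 44.1000 (V=0.0000), down 28.3500 (V=4.4380). Price 2.7375; hedge Δ=-0.2818, bond B=11.6136.
  t=2,j=2: stock 49.0000 → up 68.6000 (V=0.0000), down 44.1000 (V=0.0000). Price 0.0000; hedge Δ=0.0000, bond B=0.0000.
  t=1,j=0: stock 22.5000 → up 31.5000 (V=2.7375), down 20.2500 (V=9.0249). Price 6.4366; hedge Δ=-0.5589, bond B=19.0116.
  t=1,j=1: stock 35.0000 → up 49.0000 (V=0.0000), down 31.5000 (V=2.7375). Price 1.6885; hedge Δ=-0.1564, bond B=7.1635.
  t=0,j=0: stock 25.0000 → up 35.0000 (V=1.6885), down 22.5000 (V=6.4366). Price 4.5068; hedge Δ=-0.3798, bond B=14.0030.
The time-0 hedge costs 4.5068, which is the no-arbitrage price.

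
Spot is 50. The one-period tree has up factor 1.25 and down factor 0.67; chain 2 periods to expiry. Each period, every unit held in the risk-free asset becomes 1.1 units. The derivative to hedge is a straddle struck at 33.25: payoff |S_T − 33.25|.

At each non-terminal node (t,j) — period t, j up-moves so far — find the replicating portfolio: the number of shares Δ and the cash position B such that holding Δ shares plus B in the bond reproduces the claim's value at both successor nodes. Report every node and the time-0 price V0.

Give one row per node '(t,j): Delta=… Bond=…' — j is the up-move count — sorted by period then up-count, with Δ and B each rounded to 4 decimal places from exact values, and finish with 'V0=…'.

(0,0): Delta=0.8248 Bond=-17.5249
(1,0): Delta=-0.1122 Bond=12.1121
(1,1): Delta=1.0000 Bond=-30.2273
V0=23.7152

Risk-neutral probability p* = (R−d)/(u−d) = (1.1−0.67)/(1.25−0.67) = 0.7414.
Terminal values V(2,·): V(2,0)=10.8050, V(2,1)=8.6250, V(2,2)=44.8750
  t=1,j=0: stock 33.5000 → up 41.8750 (V=8.6250), down 22.4450 (V=10.8050). Price 8.3534; hedge Δ=-0.1122, bond B=12.1121.
  t=1,j=1: stock 62.5000 → up 78.1250 (V=44.8750), down 41.8750 (V=8.6250). Price 32.2727; hedge Δ=1.0000, bond B=-30.2273.
  t=0,j=0: stock 50.0000 → up 62.5000 (V=32.2727), down 33.5000 (V=8.3534). Price 23.7152; hedge Δ=0.8248, bond B=-17.5249.
Check: Δ(0,0)·S0 + B(0,0) = 23.7152 = V0.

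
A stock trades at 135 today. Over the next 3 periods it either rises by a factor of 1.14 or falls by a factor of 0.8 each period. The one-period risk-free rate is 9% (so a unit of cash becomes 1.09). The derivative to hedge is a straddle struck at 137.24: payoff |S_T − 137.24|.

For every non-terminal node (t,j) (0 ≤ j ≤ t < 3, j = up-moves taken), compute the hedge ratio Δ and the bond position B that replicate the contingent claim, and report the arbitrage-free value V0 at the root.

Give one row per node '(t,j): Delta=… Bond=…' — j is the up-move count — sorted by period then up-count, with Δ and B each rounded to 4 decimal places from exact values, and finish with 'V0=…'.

Since d<R<u, set p* = (R−d)/(u−d) = 0.8529; price each node as the discounted p*-expectation of its children.
Payoff layer (t=3): V(3,0)=68.1200, V(3,1)=38.7440, V(3,2)=3.1168, V(3,3)=62.7684
(2,0): S=86.4000. Δ = (V_up−V_dn)/(S_up−S_dn) = (38.7440−68.1200)/(98.4960−69.1200) = -1.0000. V = [p*·38.7440 + (1−p*)·68.1200]/1.09 = 39.5083. B = V − Δ·S = 125.9083.
(2,1): S=123.1200. Δ = (V_up−V_dn)/(S_up−S_dn) = (3.1168−38.7440)/(140.3568−98.4960) = -0.8511. V = [p*·3.1168 + (1−p*)·38.7440]/1.09 = 7.6661. B = V − Δ·S = 112.4520.
(2,2): S=175.4460. Δ = (V_up−V_dn)/(S_up−S_dn) = (62.7684−3.1168)/(200.0084−140.3568) = 1.0000. V = [p*·62.7684 + (1−p*)·3.1168]/1.09 = 49.5377. B = V − Δ·S = -125.9083.
(1,0): S=108.0000. Δ = (V_up−V_dn)/(S_up−S_dn) = (7.6661−39.5083)/(123.1200−86.4000) = -0.8672. V = [p*·7.6661 + (1−p*)·39.5083]/1.09 = 11.3292. B = V − Δ·S = 104.9825.
(1,1): S=153.9000. Δ = (V_up−V_dn)/(S_up−S_dn) = (49.5377−7.6661)/(175.4460−123.1200) = 0.8002. V = [p*·49.5377 + (1−p*)·7.6661]/1.09 = 39.7983. B = V − Δ·S = -83.3535.
(0,0): S=135.0000. Δ = (V_up−V_dn)/(S_up−S_dn) = (39.7983−11.3292)/(153.9000−108.0000) = 0.6202. V = [p*·39.7983 + (1−p*)·11.3292]/1.09 = 32.6713. B = V − Δ·S = -51.0615.
Each (Δ,B) replicates both successor values, so the strategy is self-financing and V0 is arbitrage-free.

(0,0): Delta=0.6202 Bond=-51.0615
(1,0): Delta=-0.8672 Bond=104.9825
(1,1): Delta=0.8002 Bond=-83.3535
(2,0): Delta=-1.0000 Bond=125.9083
(2,1): Delta=-0.8511 Bond=112.4520
(2,2): Delta=1.0000 Bond=-125.9083
V0=32.6713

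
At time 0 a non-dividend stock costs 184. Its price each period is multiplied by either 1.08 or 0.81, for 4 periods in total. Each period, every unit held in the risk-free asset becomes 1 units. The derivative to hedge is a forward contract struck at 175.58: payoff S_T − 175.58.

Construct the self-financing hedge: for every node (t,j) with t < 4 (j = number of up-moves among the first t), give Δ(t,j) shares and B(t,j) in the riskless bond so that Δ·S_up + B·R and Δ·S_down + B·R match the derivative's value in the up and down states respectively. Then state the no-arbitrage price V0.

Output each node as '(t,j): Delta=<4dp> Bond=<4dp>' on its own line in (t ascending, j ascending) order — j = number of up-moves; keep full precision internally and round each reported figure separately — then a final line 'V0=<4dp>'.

Risk-neutral probability p* = (R−d)/(u−d) = (1−0.81)/(1.08−0.81) = 0.7037.
Terminal values V(4,·): V(4,0)=-96.3740, V(4,1)=-69.9720, V(4,2)=-34.7694, V(4,3)=12.1675, V(4,4)=74.7500
  t=3,j=0: stock 97.7851 → up 105.6080 (V=-69.9720), down 79.2060 (V=-96.3740). Price -77.7949; hedge Δ=1.0000, bond B=-175.5800.
  t=3,j=1: stock 130.3802 → up 140.8106 (V=-34.7694), down 105.6080 (V=-69.9720). Price -45.1998; hedge Δ=1.0000, bond B=-175.5800.
  t=3,j=2: stock 173.8403 → up 187.7475 (V=12.1675), down 140.8106 (V=-34.7694). Price -1.7397; hedge Δ=1.0000, bond B=-175.5800.
  t=3,j=3: stock 231.7870 → up 250.3300 (V=74.7500), down 187.7475 (V=12.1675). Price 56.2070; hedge Δ=1.0000, bond B=-175.5800.
  t=2,j=0: stock 120.7224 → up 130.3802 (V=-45.1998), down 97.7851 (V=-77.7949). Price -54.8576; hedge Δ=1.0000, bond B=-175.5800.
  t=2,j=1: stock 160.9632 → up 173.8403 (V=-1.7397), down 130.3802 (V=-45.1998). Price -14.6168; hedge Δ=1.0000, bond B=-175.5800.
  t=2,j=2: stock 214.6176 → up 231.7870 (V=56.2070), down 173.8403 (V=-1.7397). Price 39.0376; hedge Δ=1.0000, bond B=-175.5800.
  t=1,j=0: stock 149.0400 → up 160.9632 (V=-14.6168), down 120.7224 (V=-54.8576). Price -26.5400; hedge Δ=1.0000, bond B=-175.5800.
  t=1,j=1: stock 198.7200 → up 214.6176 (V=39.0376), down 160.9632 (V=-14.6168). Price 23.1400; hedge Δ=1.0000, bond B=-175.5800.
  t=0,j=0: stock 184.0000 → up 198.7200 (V=23.1400), down 149.0400 (V=-26.5400). Price 8.4200; hedge Δ=1.0000, bond B=-175.5800.
Each (Δ,B) replicates both successor values, so the strategy is self-financing and V0 is arbitrage-free.

(0,0): Delta=1.0000 Bond=-175.5800
(1,0): Delta=1.0000 Bond=-175.5800
(1,1): Delta=1.0000 Bond=-175.5800
(2,0): Delta=1.0000 Bond=-175.5800
(2,1): Delta=1.0000 Bond=-175.5800
(2,2): Delta=1.0000 Bond=-175.5800
(3,0): Delta=1.0000 Bond=-175.5800
(3,1): Delta=1.0000 Bond=-175.5800
(3,2): Delta=1.0000 Bond=-175.5800
(3,3): Delta=1.0000 Bond=-175.5800
V0=8.4200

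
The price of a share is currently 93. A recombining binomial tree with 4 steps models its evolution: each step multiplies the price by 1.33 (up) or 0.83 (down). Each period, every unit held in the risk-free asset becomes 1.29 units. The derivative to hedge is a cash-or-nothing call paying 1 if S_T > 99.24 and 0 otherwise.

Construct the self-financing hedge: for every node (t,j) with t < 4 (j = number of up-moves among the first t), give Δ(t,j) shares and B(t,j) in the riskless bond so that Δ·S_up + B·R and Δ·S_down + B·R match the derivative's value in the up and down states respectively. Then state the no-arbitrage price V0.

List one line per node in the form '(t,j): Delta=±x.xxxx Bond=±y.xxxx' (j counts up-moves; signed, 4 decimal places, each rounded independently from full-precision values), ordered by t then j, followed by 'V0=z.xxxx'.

The replicating-portfolio and risk-neutral prices coincide; use p* = (1.29−0.83)/(1.33−0.83) = 0.9200 for the latter.
Terminal payoffs: V(4,0)=0.0000, V(4,1)=0.0000, V(4,2)=1.0000, V(4,3)=1.0000, V(4,4)=1.0000
  t=3,j=0: stock 53.1762 → up 70.7243 (V=0.0000), down 44.1362 (V=0.0000). Price 0.0000; hedge Δ=0.0000, bond B=0.0000.
  t=3,j=1: stock 85.2100 → up 113.3294 (V=1.0000), down 70.7243 (V=0.0000). Price 0.7132; hedge Δ=0.0235, bond B=-1.2868.
  t=3,j=2: stock 136.5414 → up 181.6001 (V=1.0000), down 113.3294 (V=1.0000). Price 0.7752; hedge Δ=0.0000, bond B=0.7752.
  t=3,j=3: stock 218.7952 → up 290.9977 (V=1.0000), down 181.6001 (V=1.0000). Price 0.7752; hedge Δ=0.0000, bond B=0.7752.
  t=2,j=0: stock 64.0677 → up 85.2100 (V=0.7132), down 53.1762 (V=0.0000). Price 0.5086; hedge Δ=0.0223, bond B=-0.9177.
  t=2,j=1: stock 102.6627 → up 136.5414 (V=0.7752), down 85.2100 (V=0.7132). Price 0.5971; hedge Δ=0.0012, bond B=0.4730.
  t=2,j=2: stock 164.5077 → up 218.7952 (V=0.7752), down 136.5414 (V=0.7752). Price 0.6009; hedge Δ=0.0000, bond B=0.6009.
  t=1,j=0: stock 77.1900 → up 102.6627 (V=0.5971), down 64.0677 (V=0.5086). Price 0.4574; hedge Δ=0.0023, bond B=0.2805.
  t=1,j=1: stock 123.6900 → up 164.5077 (V=0.6009), down 102.6627 (V=0.5971). Price 0.4656; hedge Δ=0.0001, bond B=0.4579.
  t=0,j=0: stock 93.0000 → up 123.6900 (V=0.4656), down 77.1900 (V=0.4574). Price 0.3604; hedge Δ=0.0002, bond B=0.3440.
Root portfolio cost Δ·93+B reproduces V0=0.3604.

(0,0): Delta=0.0002 Bond=0.3440
(1,0): Delta=0.0023 Bond=0.2805
(1,1): Delta=0.0001 Bond=0.4579
(2,0): Delta=0.0223 Bond=-0.9177
(2,1): Delta=0.0012 Bond=0.4730
(2,2): Delta=0.0000 Bond=0.6009
(3,0): Delta=0.0000 Bond=0.0000
(3,1): Delta=0.0235 Bond=-1.2868
(3,2): Delta=0.0000 Bond=0.7752
(3,3): Delta=0.0000 Bond=0.7752
V0=0.3604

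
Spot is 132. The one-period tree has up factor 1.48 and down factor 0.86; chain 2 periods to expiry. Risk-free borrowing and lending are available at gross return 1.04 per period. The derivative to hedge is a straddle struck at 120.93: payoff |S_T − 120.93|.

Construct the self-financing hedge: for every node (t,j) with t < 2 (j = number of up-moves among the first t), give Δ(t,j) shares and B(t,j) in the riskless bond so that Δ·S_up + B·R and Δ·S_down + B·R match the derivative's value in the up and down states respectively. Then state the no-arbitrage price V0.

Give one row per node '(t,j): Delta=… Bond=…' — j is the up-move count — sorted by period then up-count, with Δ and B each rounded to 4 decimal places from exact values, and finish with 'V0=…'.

(0,0): Delta=0.6114 Bond=-38.8100
(1,0): Delta=0.3378 Bond=-9.3057
(1,1): Delta=1.0000 Bond=-116.2788
V0=41.8951

No-arbitrage ⇒ martingale measure with p* = (R−d)/(u−d) = 0.2903.
Payoff layer (t=2): V(2,0)=23.3028, V(2,1)=47.0796, V(2,2)=168.2028
(1,0): S=113.5200. Δ = (V_up−V_dn)/(S_up−S_dn) = (47.0796−23.3028)/(168.0096−97.6272) = 0.3378. V = [p*·47.0796 + (1−p*)·23.3028]/1.04 = 29.0440. B = V − Δ·S = -9.3057.
(1,1): S=195.3600. Δ = (V_up−V_dn)/(S_up−S_dn) = (168.2028−47.0796)/(289.1328−168.0096) = 1.0000. V = [p*·168.2028 + (1−p*)·47.0796]/1.04 = 79.0812. B = V − Δ·S = -116.2788.
(0,0): S=132.0000. Δ = (V_up−V_dn)/(S_up−S_dn) = (79.0812−29.0440)/(195.3600−113.5200) = 0.6114. V = [p*·79.0812 + (1−p*)·29.0440]/1.04 = 41.8951. B = V − Δ·S = -38.8100.
Self-financing check: at every node Δ·S+B equals the discounted successor values.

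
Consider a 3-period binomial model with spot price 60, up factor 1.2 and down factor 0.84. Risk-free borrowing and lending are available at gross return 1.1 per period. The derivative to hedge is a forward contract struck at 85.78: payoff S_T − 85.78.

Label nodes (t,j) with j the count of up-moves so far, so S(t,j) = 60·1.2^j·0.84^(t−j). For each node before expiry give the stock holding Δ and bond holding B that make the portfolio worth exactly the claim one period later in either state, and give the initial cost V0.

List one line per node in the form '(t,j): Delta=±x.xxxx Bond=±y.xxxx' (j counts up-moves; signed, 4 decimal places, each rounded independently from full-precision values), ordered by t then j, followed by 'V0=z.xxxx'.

(0,0): Delta=1.0000 Bond=-64.4478
(1,0): Delta=1.0000 Bond=-70.8926
(1,1): Delta=1.0000 Bond=-70.8926
(2,0): Delta=1.0000 Bond=-77.9818
(2,1): Delta=1.0000 Bond=-77.9818
(2,2): Delta=1.0000 Bond=-77.9818
V0=-4.4478

The replicating-portfolio and risk-neutral prices coincide; use p* = (1.1−0.84)/(1.2−0.84) = 0.7222 for the latter.
Terminal values V(3,·): V(3,0)=-50.2178, V(3,1)=-34.9768, V(3,2)=-13.2040, V(3,3)=17.9000
Node (2,0) S=42.3360: V=(p*·-34.9768+(1−p*)·-50.2178)/1.1=-35.6458; Δ=(-34.9768−-50.2178)/(50.8032−35.5622)=1.0000; B=V−Δ·S=-77.9818
Node (2,1) S=60.4800: V=(p*·-13.2040+(1−p*)·-34.9768)/1.1=-17.5018; Δ=(-13.2040−-34.9768)/(72.5760−50.8032)=1.0000; B=V−Δ·S=-77.9818
Node (2,2) S=86.4000: V=(p*·17.9000+(1−p*)·-13.2040)/1.1=8.4182; Δ=(17.9000−-13.2040)/(103.6800−72.5760)=1.0000; B=V−Δ·S=-77.9818
Node (1,0) S=50.4000: V=(p*·-17.5018+(1−p*)·-35.6458)/1.1=-20.4926; Δ=(-17.5018−-35.6458)/(60.4800−42.3360)=1.0000; B=V−Δ·S=-70.8926
Node (1,1) S=72.0000: V=(p*·8.4182+(1−p*)·-17.5018)/1.1=1.1074; Δ=(8.4182−-17.5018)/(86.4000−60.4800)=1.0000; B=V−Δ·S=-70.8926
Node (0,0) S=60.0000: V=(p*·1.1074+(1−p*)·-20.4926)/1.1=-4.4478; Δ=(1.1074−-20.4926)/(72.0000−50.4000)=1.0000; B=V−Δ·S=-64.4478
The time-0 hedge costs -4.4478, which is the no-arbitrage price.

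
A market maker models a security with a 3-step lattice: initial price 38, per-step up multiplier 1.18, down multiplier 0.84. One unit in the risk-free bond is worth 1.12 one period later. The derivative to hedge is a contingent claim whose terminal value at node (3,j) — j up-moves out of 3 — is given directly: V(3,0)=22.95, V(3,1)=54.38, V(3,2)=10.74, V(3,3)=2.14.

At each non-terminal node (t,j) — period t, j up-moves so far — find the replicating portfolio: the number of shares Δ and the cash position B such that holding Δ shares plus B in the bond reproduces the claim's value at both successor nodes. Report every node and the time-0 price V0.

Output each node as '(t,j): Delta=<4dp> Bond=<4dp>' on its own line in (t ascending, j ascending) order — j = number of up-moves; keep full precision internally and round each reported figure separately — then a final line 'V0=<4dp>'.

No-arbitrage ⇒ martingale measure with p* = (R−d)/(u−d) = 0.8235.
Terminal values V(3,·): V(3,0)=22.9500, V(3,1)=54.3800, V(3,2)=10.7400, V(3,3)=2.1400
  t=2,j=0: stock 26.8128 → up 31.6391 (V=54.3800), down 22.5228 (V=22.9500). Price 43.6014; hedge Δ=3.4477, bond B=-48.8398.
  t=2,j=1: stock 37.6656 → up 44.4454 (V=10.7400), down 31.6391 (V=54.3800). Price 16.4653; hedge Δ=-3.4077, bond B=144.8183.
  t=2,j=2: stock 52.9112 → up 62.4352 (V=2.1400), down 44.4454 (V=10.7400). Price 3.2658; hedge Δ=-0.4780, bond B=28.5599.
  t=1,j=0: stock 31.9200 → up 37.6656 (V=16.4653), down 26.8128 (V=43.6014). Price 18.9768; hedge Δ=-2.5004, bond B=98.7887.
  t=1,j=1: stock 44.8400 → up 52.9112 (V=3.2658), down 37.6656 (V=16.4653). Price 4.9956; hedge Δ=-0.8658, bond B=43.8179.
  t=0,j=0: stock 38.0000 → up 44.8400 (V=4.9956), down 31.9200 (V=18.9768). Price 6.6633; hedge Δ=-1.0821, bond B=47.7845.
The time-0 hedge costs 6.6633, which is the no-arbitrage price.

(0,0): Delta=-1.0821 Bond=47.7845
(1,0): Delta=-2.5004 Bond=98.7887
(1,1): Delta=-0.8658 Bond=43.8179
(2,0): Delta=3.4477 Bond=-48.8398
(2,1): Delta=-3.4077 Bond=144.8183
(2,2): Delta=-0.4780 Bond=28.5599
V0=6.6633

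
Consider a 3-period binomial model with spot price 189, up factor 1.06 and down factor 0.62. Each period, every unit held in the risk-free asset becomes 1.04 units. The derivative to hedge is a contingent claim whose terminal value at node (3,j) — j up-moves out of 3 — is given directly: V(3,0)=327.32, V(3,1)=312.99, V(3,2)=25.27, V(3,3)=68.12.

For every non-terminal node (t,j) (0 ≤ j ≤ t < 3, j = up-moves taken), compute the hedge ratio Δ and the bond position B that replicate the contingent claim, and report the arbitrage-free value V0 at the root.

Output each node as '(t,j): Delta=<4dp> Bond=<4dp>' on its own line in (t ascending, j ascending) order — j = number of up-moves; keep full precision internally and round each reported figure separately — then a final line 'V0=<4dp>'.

(0,0): Delta=0.1562 Bond=27.6206
(1,0): Delta=-5.1340 Bond=648.6266
(1,1): Delta=0.3035 Bond=-0.7937
(2,0): Delta=-0.4483 Bond=334.1464
(2,1): Delta=-5.2645 Bond=690.7823
(2,2): Delta=0.4586 Bond=-33.7592
V0=57.1350

Since d<R<u, set p* = (R−d)/(u−d) = 0.9545; price each node as the discounted p*-expectation of its children.
Terminal payoffs: V(3,0)=327.3200, V(3,1)=312.9900, V(3,2)=25.2700, V(3,3)=68.1200
(2,0): S=72.6516. Δ = (V_up−V_dn)/(S_up−S_dn) = (312.9900−327.3200)/(77.0107−45.0440) = -0.4483. V = [p*·312.9900 + (1−p*)·327.3200]/1.04 = 301.5782. B = V − Δ·S = 334.1464.
(2,1): S=124.2108. Δ = (V_up−V_dn)/(S_up−S_dn) = (25.2700−312.9900)/(131.6634−77.0107) = -5.2645. V = [p*·25.2700 + (1−p*)·312.9900]/1.04 = 36.8733. B = V − Δ·S = 690.7823.
(2,2): S=212.3604. Δ = (V_up−V_dn)/(S_up−S_dn) = (68.1200−25.2700)/(225.1020−131.6634) = 0.4586. V = [p*·68.1200 + (1−p*)·25.2700]/1.04 = 63.6272. B = V − Δ·S = -33.7592.
(1,0): S=117.1800. Δ = (V_up−V_dn)/(S_up−S_dn) = (36.8733−301.5782)/(124.2108−72.6516) = -5.1340. V = [p*·36.8733 + (1−p*)·301.5782]/1.04 = 47.0243. B = V − Δ·S = 648.6266.
(1,1): S=200.3400. Δ = (V_up−V_dn)/(S_up−S_dn) = (63.6272−36.8733)/(212.3604−124.2108) = 0.3035. V = [p*·63.6272 + (1−p*)·36.8733]/1.04 = 60.0107. B = V − Δ·S = -0.7937.
(0,0): S=189.0000. Δ = (V_up−V_dn)/(S_up−S_dn) = (60.0107−47.0243)/(200.3400−117.1800) = 0.1562. V = [p*·60.0107 + (1−p*)·47.0243]/1.04 = 57.1350. B = V − Δ·S = 27.6206.
Each (Δ,B) replicates both successor values, so the strategy is self-financing and V0 is arbitrage-free.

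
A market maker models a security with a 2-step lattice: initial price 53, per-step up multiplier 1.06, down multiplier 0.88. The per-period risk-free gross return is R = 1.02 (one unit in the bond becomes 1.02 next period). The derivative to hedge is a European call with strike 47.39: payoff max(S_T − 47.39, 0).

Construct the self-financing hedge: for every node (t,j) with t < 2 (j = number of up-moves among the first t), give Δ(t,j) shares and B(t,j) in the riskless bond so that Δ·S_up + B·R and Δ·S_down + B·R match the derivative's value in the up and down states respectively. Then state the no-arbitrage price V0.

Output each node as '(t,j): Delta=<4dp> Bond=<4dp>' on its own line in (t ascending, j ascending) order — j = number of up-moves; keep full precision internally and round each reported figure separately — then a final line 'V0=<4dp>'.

Risk-neutral probability p* = (R−d)/(u−d) = (1.02−0.88)/(1.06−0.88) = 0.7778.
Terminal values V(2,·): V(2,0)=0.0000, V(2,1)=2.0484, V(2,2)=12.1608
  t=1,j=0: stock 46.6400 → up 49.4384 (V=2.0484), down 41.0432 (V=0.0000). Price 1.5620; hedge Δ=0.2440, bond B=-9.8180.
  t=1,j=1: stock 56.1800 → up 59.5508 (V=12.1608), down 49.4384 (V=2.0484). Price 9.7192; hedge Δ=1.0000, bond B=-46.4608.
  t=0,j=0: stock 53.0000 → up 56.1800 (V=9.7192), down 46.6400 (V=1.5620). Price 7.7515; hedge Δ=0.8551, bond B=-37.5666.
The time-0 hedge costs 7.7515, which is the no-arbitrage price.

(0,0): Delta=0.8551 Bond=-37.5666
(1,0): Delta=0.2440 Bond=-9.8180
(1,1): Delta=1.0000 Bond=-46.4608
V0=7.7515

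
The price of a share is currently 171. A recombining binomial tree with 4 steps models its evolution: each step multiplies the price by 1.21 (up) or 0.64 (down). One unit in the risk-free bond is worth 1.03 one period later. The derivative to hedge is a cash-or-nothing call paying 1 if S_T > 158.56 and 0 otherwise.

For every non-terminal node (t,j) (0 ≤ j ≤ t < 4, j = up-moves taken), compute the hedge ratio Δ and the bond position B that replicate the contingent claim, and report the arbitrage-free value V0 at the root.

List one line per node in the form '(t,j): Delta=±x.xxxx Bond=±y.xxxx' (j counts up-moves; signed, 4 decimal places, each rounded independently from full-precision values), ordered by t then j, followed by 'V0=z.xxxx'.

No-arbitrage ⇒ martingale measure with p* = (R−d)/(u−d) = 0.6842.
Terminal values V(4,·): V(4,0)=0.0000, V(4,1)=0.0000, V(4,2)=0.0000, V(4,3)=1.0000, V(4,4)=1.0000
  t=3,j=0: stock 44.8266 → up 54.2402 (V=0.0000), down 28.6890 (V=0.0000). Price 0.0000; hedge Δ=0.0000, bond B=0.0000.
  t=3,j=1: stock 84.7503 → up 102.5479 (V=0.0000), down 54.2402 (V=0.0000). Price 0.0000; hedge Δ=0.0000, bond B=0.0000.
  t=3,j=2: stock 160.2311 → up 193.8796 (V=1.0000), down 102.5479 (V=0.0000). Price 0.6643; hedge Δ=0.0109, bond B=-1.0901.
  t=3,j=3: stock 302.9369 → up 366.5537 (V=1.0000), down 193.8796 (V=1.0000). Price 0.9709; hedge Δ=0.0000, bond B=0.9709.
  t=2,j=0: stock 70.0416 → up 84.7503 (V=0.0000), down 44.8266 (V=0.0000). Price 0.0000; hedge Δ=0.0000, bond B=0.0000.
  t=2,j=1: stock 132.4224 → up 160.2311 (V=0.6643), down 84.7503 (V=0.0000). Price 0.4413; hedge Δ=0.0088, bond B=-0.7241.
  t=2,j=2: stock 250.3611 → up 302.9369 (V=0.9709), down 160.2311 (V=0.6643). Price 0.8486; hedge Δ=0.0021, bond B=0.3107.
  t=1,j=0: stock 109.4400 → up 132.4224 (V=0.4413), down 70.0416 (V=0.0000). Price 0.2931; hedge Δ=0.0071, bond B=-0.4810.
  t=1,j=1: stock 206.9100 → up 250.3611 (V=0.8486), down 132.4224 (V=0.4413). Price 0.6990; hedge Δ=0.0035, bond B=-0.0156.
  t=0,j=0: stock 171.0000 → up 206.9100 (V=0.6990), down 109.4400 (V=0.2931). Price 0.5542; hedge Δ=0.0042, bond B=-0.1578.
Root portfolio cost Δ·171+B reproduces V0=0.5542.

(0,0): Delta=0.0042 Bond=-0.1578
(1,0): Delta=0.0071 Bond=-0.4810
(1,1): Delta=0.0035 Bond=-0.0156
(2,0): Delta=0.0000 Bond=0.0000
(2,1): Delta=0.0088 Bond=-0.7241
(2,2): Delta=0.0021 Bond=0.3107
(3,0): Delta=0.0000 Bond=0.0000
(3,1): Delta=0.0000 Bond=0.0000
(3,2): Delta=0.0109 Bond=-1.0901
(3,3): Delta=0.0000 Bond=0.9709
V0=0.5542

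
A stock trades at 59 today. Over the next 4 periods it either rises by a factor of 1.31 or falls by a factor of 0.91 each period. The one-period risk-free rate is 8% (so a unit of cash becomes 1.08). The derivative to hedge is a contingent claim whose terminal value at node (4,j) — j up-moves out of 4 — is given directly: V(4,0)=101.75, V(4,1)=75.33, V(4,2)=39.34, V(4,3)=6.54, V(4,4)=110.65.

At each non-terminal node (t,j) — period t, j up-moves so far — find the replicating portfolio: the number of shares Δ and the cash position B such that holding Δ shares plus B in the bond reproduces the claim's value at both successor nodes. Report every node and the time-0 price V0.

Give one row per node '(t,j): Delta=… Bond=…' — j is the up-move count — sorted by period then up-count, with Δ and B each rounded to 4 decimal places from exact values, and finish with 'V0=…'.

Under the risk-neutral measure, an up-move has probability p* = (R−d)/(u−d) = 0.4250 and values discount at R = 1.08.
At expiry t=4: V(4,0)=101.7500, V(4,1)=75.3300, V(4,2)=39.3400, V(4,3)=6.5400, V(4,4)=110.6500
  t=3,j=0: stock 44.4607 → up 58.2435 (V=75.3300), down 40.4592 (V=101.7500). Price 83.8162; hedge Δ=-1.4856, bond B=149.8662.
  t=3,j=1: stock 64.0038 → up 83.8450 (V=39.3400), down 58.2435 (V=75.3300). Price 55.5873; hedge Δ=-1.4058, bond B=145.5623.
  t=3,j=2: stock 92.1374 → up 120.7000 (V=6.5400), down 83.8450 (V=39.3400). Price 23.5185; hedge Δ=-0.8900, bond B=105.5185.
  t=3,j=3: stock 132.6374 → up 173.7550 (V=110.6500), down 120.7000 (V=6.5400). Price 47.0248; hedge Δ=1.9623, bond B=-213.2502.
  t=2,j=0: stock 48.8579 → up 64.0038 (V=55.5873), down 44.4607 (V=83.8162). Price 66.4990; hedge Δ=-1.4444, bond B=137.0713.
  t=2,j=1: stock 70.3339 → up 92.1374 (V=23.5185), down 64.0038 (V=55.5873). Price 38.8500; hedge Δ=-1.1399, bond B=119.0219.
  t=2,j=2: stock 101.2499 → up 132.6374 (V=47.0248), down 92.1374 (V=23.5185). Price 31.0266; hedge Δ=0.5804, bond B=-27.7391.
  t=1,j=0: stock 53.6900 → up 70.3339 (V=38.8500), down 48.8579 (V=66.4990). Price 50.6928; hedge Δ=-1.2874, bond B=119.8151.
  t=1,j=1: stock 77.2900 → up 101.2499 (V=31.0266), down 70.3339 (V=38.8500). Price 32.8936; hedge Δ=-0.2531, bond B=52.4523.
  t=0,j=0: stock 59.0000 → up 77.2900 (V=32.8936), down 53.6900 (V=50.6928). Price 39.9334; hedge Δ=-0.7542, bond B=84.4314.
Each (Δ,B) replicates both successor values, so the strategy is self-financing and V0 is arbitrage-free.

(0,0): Delta=-0.7542 Bond=84.4314
(1,0): Delta=-1.2874 Bond=119.8151
(1,1): Delta=-0.2531 Bond=52.4523
(2,0): Delta=-1.4444 Bond=137.0713
(2,1): Delta=-1.1399 Bond=119.0219
(2,2): Delta=0.5804 Bond=-27.7391
(3,0): Delta=-1.4856 Bond=149.8662
(3,1): Delta=-1.4058 Bond=145.5623
(3,2): Delta=-0.8900 Bond=105.5185
(3,3): Delta=1.9623 Bond=-213.2502
V0=39.9334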